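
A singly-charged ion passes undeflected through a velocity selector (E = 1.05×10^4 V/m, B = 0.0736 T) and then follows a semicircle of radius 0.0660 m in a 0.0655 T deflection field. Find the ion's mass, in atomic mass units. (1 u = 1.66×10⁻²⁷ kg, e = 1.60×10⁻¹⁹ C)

v = E/B₁ = 1.43×10^5 m/s.
From r = mv/(qB₂), m = qB₂r/v = (1×1.60×10^-19)(0.0655)(0.0660) / (1.43×10^5) = 4.85×10^-27 kg.
In atomic mass units: m = 4.85×10^-27 / 1.66×10^-27 = 2.92 u.

m ≈ 2.92 u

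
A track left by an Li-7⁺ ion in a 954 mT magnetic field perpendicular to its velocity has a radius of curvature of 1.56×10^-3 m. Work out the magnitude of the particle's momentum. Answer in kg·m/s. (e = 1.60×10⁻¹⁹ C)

p ≈ 2.38×10^-22 kg·m/s

Since qvB = mv²/r, the momentum p = mv = qBr.
p = (1×1.60×10^-19)(0.954)(1.56×10^-3) = 2.38×10^-22 kg·m/s.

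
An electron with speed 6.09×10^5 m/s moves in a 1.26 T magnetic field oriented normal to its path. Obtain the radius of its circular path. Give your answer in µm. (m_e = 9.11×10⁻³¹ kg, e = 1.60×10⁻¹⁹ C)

The magnetic force provides the centripetal force: qvB = mv²/r, so r = mv/(qB).
r = (9.11×10^-31 kg)(6.09×10^5 m/s) / [(1×1.60×10^-19 C)(1.26 T)] = 2.75×10^-6 m.

r ≈ 2.75 µm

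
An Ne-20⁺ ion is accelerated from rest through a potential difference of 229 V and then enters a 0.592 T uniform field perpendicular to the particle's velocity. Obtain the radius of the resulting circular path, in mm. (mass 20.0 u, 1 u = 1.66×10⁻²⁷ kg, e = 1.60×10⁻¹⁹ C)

r ≈ 16.5 mm

The kinetic energy gained is K = qV = (1×1.60×10^-19)(229) = 3.66×10^-17 J.
v = √(2K/m) = 4.70×10^4 m/s.
r = mv/(qB) = (3.32×10^-26)(4.70×10^4) / [(1×1.60×10^-19)(0.592)] = 0.0165 m.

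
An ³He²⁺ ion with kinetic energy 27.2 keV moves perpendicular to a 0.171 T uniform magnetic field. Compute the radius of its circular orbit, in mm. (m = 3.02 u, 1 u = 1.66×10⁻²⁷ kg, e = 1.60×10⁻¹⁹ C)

r ≈ 121 mm

Convert the energy: K = 27.2 keV = 4.35×10^-15 J.
v = √(2K/m) = √(2·4.35×10^-15/5.01×10^-27) = 1.32×10^6 m/s.
r = mv/(qB) = (5.01×10^-27)(1.32×10^6) / [(2×1.60×10^-19)(0.171)] = 0.121 m.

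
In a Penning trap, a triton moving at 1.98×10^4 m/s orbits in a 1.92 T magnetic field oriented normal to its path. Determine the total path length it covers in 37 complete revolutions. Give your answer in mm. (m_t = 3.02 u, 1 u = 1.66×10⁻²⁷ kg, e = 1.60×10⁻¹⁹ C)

r = mv/(qB) = 3.23×10^-4 m, so one revolution covers 2πr = 2.03×10^-3 m.
In 37 revolutions: L = 37·2πr = 0.0751 m.

L ≈ 75.1 mm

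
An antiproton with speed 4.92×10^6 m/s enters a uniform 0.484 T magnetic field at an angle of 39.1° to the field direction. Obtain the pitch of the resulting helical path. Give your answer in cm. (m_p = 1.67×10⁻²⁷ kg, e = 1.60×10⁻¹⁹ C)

pitch ≈ 51.7 cm

The velocity component along B is v∥ = v cos39.1° = 3.82×10^6 m/s.
The cyclotron period T = 2πm/(qB) = 1.35×10^-7 s is set by m, q, B alone.
Pitch = v∥·T = (3.82×10^6)(1.35×10^-7) = 0.517 m.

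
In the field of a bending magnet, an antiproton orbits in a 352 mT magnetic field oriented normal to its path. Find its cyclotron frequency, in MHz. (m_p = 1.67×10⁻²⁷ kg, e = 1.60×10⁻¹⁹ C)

f = qB/(2πm) = (1×1.60×10^-19)(0.352) / [2π(1.67×10^-27)] = 5.37×10^6 Hz.

f ≈ 5.37 MHz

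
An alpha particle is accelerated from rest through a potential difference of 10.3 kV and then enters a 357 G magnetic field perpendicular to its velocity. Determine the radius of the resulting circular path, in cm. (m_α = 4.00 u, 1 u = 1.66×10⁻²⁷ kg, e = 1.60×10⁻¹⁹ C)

The kinetic energy gained is K = qV = (2×1.60×10^-19)(1.03×10^4) = 3.30×10^-15 J.
v = √(2K/m) = 9.96×10^5 m/s.
r = mv/(qB) = (6.64×10^-27)(9.96×10^5) / [(2×1.60×10^-19)(0.0357)] = 0.579 m.

r ≈ 57.9 cm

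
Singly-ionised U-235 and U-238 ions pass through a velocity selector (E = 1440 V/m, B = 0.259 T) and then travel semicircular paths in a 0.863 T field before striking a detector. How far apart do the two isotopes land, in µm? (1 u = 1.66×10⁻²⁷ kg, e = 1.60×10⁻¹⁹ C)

Both emerge at v = E/B₁ = 5560 m/s.
r = mv/(qB₂), so r₁ = 0.015708 m and r₂ = 0.015908 m, giving Δr = 2.01×10^-4 m.
After a semicircle each ion lands a diameter 2r from the entry slit, so the separation is 2Δr = 4.01×10^-4 m.

Δd ≈ 401 µm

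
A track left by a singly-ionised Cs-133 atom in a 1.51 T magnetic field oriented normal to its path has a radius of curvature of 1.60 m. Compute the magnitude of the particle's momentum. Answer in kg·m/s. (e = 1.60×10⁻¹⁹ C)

p ≈ 3.87×10^-19 kg·m/s

Since qvB = mv²/r, the momentum p = mv = qBr.
p = (1×1.60×10^-19)(1.51)(1.60) = 3.87×10^-19 kg·m/s.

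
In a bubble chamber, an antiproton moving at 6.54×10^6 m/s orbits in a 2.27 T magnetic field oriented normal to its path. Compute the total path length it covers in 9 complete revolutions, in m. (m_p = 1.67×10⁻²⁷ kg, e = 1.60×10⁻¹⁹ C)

r = mv/(qB) = 0.0301 m, so one revolution covers 2πr = 0.189 m.
In 9 revolutions: L = 9·2πr = 1.70 m.

L ≈ 1.70 m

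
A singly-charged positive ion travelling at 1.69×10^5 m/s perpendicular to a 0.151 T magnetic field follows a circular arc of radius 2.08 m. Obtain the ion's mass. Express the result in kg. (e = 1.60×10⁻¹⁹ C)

qvB = mv²/r ⇒ m = qBr/v.
m = (1×1.60×10^-19)(0.151)(2.08) / (1.69×10^5) = 2.97×10^-25 kg.

m ≈ 2.97×10^-25 kg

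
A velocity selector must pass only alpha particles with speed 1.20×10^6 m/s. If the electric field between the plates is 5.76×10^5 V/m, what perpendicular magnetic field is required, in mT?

B ≈ 480 mT

qE = qvB ⇒ B = E/v = (5.76×10^5) / (1.20×10^6) = 0.480 T.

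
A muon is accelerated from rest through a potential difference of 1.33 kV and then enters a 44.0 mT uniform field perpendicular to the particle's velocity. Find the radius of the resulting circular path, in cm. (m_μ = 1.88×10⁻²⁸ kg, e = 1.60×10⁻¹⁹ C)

The kinetic energy gained is K = qV = (1×1.60×10^-19)(1330) = 2.13×10^-16 J.
v = √(2K/m) = 1.50×10^6 m/s.
r = mv/(qB) = (1.88×10^-28)(1.50×10^6) / [(1×1.60×10^-19)(0.0440)] = 0.0402 m.

r ≈ 4.02 cm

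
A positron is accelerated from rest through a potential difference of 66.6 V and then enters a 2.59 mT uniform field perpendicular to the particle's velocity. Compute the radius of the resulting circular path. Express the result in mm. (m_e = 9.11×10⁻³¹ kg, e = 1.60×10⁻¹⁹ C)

r ≈ 10.6 mm

The kinetic energy gained is K = qV = (1×1.60×10^-19)(66.6) = 1.07×10^-17 J.
v = √(2K/m) = 4.84×10^6 m/s.
r = mv/(qB) = (9.11×10^-31)(4.84×10^6) / [(1×1.60×10^-19)(2.59×10^-3)] = 0.0106 m.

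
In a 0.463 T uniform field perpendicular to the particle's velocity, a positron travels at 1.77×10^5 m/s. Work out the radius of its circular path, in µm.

r ≈ 2.18 µm

The magnetic force provides the centripetal force: qvB = mv²/r, so r = mv/(qB).
r = (9.11×10^-31 kg)(1.77×10^5 m/s) / [(1×1.60×10^-19 C)(0.463 T)] = 2.18×10^-6 m.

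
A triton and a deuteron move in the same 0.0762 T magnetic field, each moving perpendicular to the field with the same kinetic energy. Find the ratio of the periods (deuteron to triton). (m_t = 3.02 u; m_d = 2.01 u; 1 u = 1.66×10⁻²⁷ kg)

ratio ≈ 0.666

T = 2πm/(qB) is independent of speed, so T₂/T₁ = (m₂/q₂)/(m₁/q₁).
T_{deuteron}/T_{triton} = (3.34×10^-27/1e) / (5.01×10^-27/1e) = 0.666.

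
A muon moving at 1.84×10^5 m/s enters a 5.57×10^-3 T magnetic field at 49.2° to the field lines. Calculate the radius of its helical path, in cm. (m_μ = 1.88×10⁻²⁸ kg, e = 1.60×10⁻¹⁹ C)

Only the perpendicular component v⊥ = v sin49.2° = 1.39×10^5 m/s is bent by the field.
r = m v⊥ /(qB) = (1.88×10^-28)(1.39×10^5) / [(1×1.60×10^-19)(5.57×10^-3)] = 0.0294 m.

r ≈ 2.94 cm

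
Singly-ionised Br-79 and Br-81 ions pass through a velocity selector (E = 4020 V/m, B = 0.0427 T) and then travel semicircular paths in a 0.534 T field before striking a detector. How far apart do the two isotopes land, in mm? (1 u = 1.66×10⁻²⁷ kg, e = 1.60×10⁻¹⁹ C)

Both emerge at v = E/B₁ = 9.41×10^4 m/s.
r = mv/(qB₂), so r₁ = 0.14450 m and r₂ = 0.14816 m, giving Δr = 3.66×10^-3 m.
After a semicircle each ion lands a diameter 2r from the entry slit, so the separation is 2Δr = 7.32×10^-3 m.

Δd ≈ 7.32 mm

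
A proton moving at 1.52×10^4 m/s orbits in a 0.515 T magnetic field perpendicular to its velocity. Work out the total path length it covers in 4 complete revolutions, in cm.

L ≈ 0.774 cm

r = mv/(qB) = 3.08×10^-4 m, so one revolution covers 2πr = 1.94×10^-3 m.
In 4 revolutions: L = 4·2πr = 7.74×10^-3 m.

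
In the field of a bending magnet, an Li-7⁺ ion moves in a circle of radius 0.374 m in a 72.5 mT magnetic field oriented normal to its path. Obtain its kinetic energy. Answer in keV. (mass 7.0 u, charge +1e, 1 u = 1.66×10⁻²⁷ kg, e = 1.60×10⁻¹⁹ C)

v = qBr/m = (1×1.60×10^-19)(0.0725)(0.374) / (1.16×10^-26) = 3.73×10^5 m/s.
K = ½mv² = 0.5·(1.16×10^-26)·(3.73×10^5)² = 8.10×10^-16 J = 5.06 keV.

K ≈ 5.06 keV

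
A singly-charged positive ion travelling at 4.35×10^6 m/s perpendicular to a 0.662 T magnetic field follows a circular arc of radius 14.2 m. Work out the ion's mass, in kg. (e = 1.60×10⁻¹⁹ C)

m ≈ 3.46×10^-25 kg

qvB = mv²/r ⇒ m = qBr/v.
m = (1×1.60×10^-19)(0.662)(14.2) / (4.35×10^6) = 3.46×10^-25 kg.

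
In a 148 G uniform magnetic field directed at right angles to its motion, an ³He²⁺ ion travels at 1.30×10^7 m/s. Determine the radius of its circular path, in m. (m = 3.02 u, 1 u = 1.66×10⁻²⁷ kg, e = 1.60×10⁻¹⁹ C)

r ≈ 13.8 m

The magnetic force provides the centripetal force: qvB = mv²/r, so r = mv/(qB).
r = (5.01×10^-27 kg)(1.30×10^7 m/s) / [(2×1.60×10^-19 C)(0.0148 T)] = 13.8 m.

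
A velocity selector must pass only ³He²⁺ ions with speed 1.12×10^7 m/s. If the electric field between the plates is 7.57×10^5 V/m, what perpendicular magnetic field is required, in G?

qE = qvB ⇒ B = E/v = (7.57×10^5) / (1.12×10^7) = 0.0676 T.

B ≈ 676 G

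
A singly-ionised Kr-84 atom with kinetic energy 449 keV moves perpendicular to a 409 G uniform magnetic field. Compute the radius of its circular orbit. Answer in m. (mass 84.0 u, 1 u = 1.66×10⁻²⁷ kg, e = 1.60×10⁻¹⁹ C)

Convert the energy: K = 449 keV = 7.18×10^-14 J.
v = √(2K/m) = √(2·7.18×10^-14/1.39×10^-25) = 1.02×10^6 m/s.
r = mv/(qB) = (1.39×10^-25)(1.02×10^6) / [(1×1.60×10^-19)(0.0409)] = 21.6 m.

r ≈ 21.6 m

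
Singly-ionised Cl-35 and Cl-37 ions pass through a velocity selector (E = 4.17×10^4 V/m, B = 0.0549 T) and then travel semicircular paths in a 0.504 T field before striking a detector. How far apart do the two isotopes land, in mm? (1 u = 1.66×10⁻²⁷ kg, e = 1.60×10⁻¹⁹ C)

Δd ≈ 62.5 mm

Both emerge at v = E/B₁ = 7.60×10^5 m/s.
r = mv/(qB₂), so r₁ = 0.5473 m and r₂ = 0.5785 m, giving Δr = 0.0313 m.
After a semicircle each ion lands a diameter 2r from the entry slit, so the separation is 2Δr = 0.0625 m.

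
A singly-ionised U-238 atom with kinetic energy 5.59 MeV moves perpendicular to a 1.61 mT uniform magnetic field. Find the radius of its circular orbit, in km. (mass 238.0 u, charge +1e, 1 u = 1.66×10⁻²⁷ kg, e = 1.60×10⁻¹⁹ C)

Convert the energy: K = 5.59 MeV = 8.94×10^-13 J.
v = √(2K/m) = √(2·8.94×10^-13/3.95×10^-25) = 2.13×10^6 m/s.
r = mv/(qB) = (3.95×10^-25)(2.13×10^6) / [(1×1.60×10^-19)(1.61×10^-3)] = 3260 m.

r ≈ 3.26 km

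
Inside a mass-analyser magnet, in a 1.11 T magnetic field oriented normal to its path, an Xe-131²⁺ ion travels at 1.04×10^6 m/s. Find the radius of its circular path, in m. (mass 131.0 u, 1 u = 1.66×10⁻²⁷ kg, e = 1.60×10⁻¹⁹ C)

The magnetic force provides the centripetal force: qvB = mv²/r, so r = mv/(qB).
r = (2.17×10^-25 kg)(1.04×10^6 m/s) / [(2×1.60×10^-19 C)(1.11 T)] = 0.637 m.

r ≈ 0.637 m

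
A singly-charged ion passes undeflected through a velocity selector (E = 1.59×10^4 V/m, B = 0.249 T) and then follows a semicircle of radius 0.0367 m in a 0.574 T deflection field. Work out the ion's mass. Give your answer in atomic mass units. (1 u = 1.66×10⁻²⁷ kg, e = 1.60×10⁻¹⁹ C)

v = E/B₁ = 6.39×10^4 m/s.
From r = mv/(qB₂), m = qB₂r/v = (1×1.60×10^-19)(0.574)(0.0367) / (6.39×10^4) = 5.28×10^-26 kg.
In atomic mass units: m = 5.28×10^-26 / 1.66×10^-27 = 31.8 u.

m ≈ 31.8 u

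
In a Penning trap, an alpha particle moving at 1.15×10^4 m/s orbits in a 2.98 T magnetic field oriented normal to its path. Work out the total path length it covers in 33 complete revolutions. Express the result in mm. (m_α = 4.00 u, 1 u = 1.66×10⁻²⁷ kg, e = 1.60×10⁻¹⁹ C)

L ≈ 16.6 mm

r = mv/(qB) = 8.01×10^-5 m, so one revolution covers 2πr = 5.03×10^-4 m.
In 33 revolutions: L = 33·2πr = 0.0166 m.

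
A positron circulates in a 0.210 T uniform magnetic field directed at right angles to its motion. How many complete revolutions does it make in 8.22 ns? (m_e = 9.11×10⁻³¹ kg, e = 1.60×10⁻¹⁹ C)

T = 2πm/(qB) = 2π(9.11×10^-31) / [(1×1.60×10^-19)(0.210)] = 1.7036×10^-10 s.
N = t/T = 8.22×10^-9 / 1.7036×10^-10 ≈ 48.25, so 48 complete revolutions.

N = 48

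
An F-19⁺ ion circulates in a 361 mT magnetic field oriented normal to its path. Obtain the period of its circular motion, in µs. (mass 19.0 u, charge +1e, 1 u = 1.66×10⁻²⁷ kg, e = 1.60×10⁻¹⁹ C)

T ≈ 3.43 µs

The cyclotron period is independent of speed: T = 2πm/(qB).
T = 2π(3.15×10^-26) / [(1×1.60×10^-19)(0.361)] = 3.43×10^-6 s.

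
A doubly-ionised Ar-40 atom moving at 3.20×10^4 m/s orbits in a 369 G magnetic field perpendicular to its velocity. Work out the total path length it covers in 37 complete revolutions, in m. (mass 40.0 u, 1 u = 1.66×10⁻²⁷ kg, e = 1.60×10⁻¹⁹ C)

L ≈ 41.8 m

r = mv/(qB) = 0.180 m, so one revolution covers 2πr = 1.13 m.
In 37 revolutions: L = 37·2πr = 41.8 m.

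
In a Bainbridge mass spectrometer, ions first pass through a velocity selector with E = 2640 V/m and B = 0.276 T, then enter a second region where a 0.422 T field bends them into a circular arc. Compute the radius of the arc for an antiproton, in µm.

The selector passes v = E/B = 2640/0.276 = 9570 m/s.
In the deflection region, r = mv/(qB₂) = (1.67×10^-27)(9570) / [(1×1.60×10^-19)(0.422)] = 2.37×10^-4 m.

r ≈ 237 µm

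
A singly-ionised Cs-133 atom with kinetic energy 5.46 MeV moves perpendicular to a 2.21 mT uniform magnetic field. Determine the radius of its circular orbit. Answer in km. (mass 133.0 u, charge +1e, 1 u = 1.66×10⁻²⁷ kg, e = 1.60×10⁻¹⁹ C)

Convert the energy: K = 5.46 MeV = 8.74×10^-13 J.
v = √(2K/m) = √(2·8.74×10^-13/2.21×10^-25) = 2.81×10^6 m/s.
r = mv/(qB) = (2.21×10^-25)(2.81×10^6) / [(1×1.60×10^-19)(2.21×10^-3)] = 1760 m.

r ≈ 1.76 km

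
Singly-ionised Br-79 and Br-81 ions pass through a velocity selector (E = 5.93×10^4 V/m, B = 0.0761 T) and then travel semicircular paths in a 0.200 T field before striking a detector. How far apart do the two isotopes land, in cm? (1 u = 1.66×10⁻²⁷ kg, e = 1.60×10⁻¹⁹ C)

Both emerge at v = E/B₁ = 7.79×10^5 m/s.
r = mv/(qB₂), so r₁ = 3.1934 m and r₂ = 3.2743 m, giving Δr = 0.0808 m.
After a semicircle each ion lands a diameter 2r from the entry slit, so the separation is 2Δr = 0.162 m.

Δd ≈ 16.2 cm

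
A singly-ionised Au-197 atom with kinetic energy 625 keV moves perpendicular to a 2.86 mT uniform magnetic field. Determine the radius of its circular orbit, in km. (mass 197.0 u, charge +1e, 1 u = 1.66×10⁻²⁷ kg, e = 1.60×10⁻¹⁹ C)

Convert the energy: K = 625 keV = 1.00×10^-13 J.
v = √(2K/m) = √(2·1.00×10^-13/3.27×10^-25) = 7.82×10^5 m/s.
r = mv/(qB) = (3.27×10^-25)(7.82×10^5) / [(1×1.60×10^-19)(2.86×10^-3)] = 559 m.

r ≈ 0.559 km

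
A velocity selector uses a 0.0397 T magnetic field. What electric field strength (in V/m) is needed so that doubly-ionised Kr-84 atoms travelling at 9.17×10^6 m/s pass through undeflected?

E ≈ 3.64×10^5 V/m

qE = qvB ⇒ E = vB = (9.17×10^6)(0.0397) = 3.64×10^5 V/m.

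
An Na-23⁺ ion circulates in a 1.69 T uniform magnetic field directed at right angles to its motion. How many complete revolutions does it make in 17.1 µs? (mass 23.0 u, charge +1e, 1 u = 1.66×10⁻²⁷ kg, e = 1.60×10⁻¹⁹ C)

N = 19

T = 2πm/(qB) = 2π(3.818×10^-26) / [(1×1.60×10^-19)(1.69)] = 8.8717×10^-7 s.
N = t/T = 1.71×10^-5 / 8.8717×10^-7 ≈ 19.27, so 19 complete revolutions.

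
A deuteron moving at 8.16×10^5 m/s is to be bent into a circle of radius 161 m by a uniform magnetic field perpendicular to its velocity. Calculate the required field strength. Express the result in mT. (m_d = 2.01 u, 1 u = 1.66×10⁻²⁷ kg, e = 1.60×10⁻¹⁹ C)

qvB = mv²/r gives B = mv/(qr).
B = (3.34×10^-27)(8.16×10^5) / [(1×1.60×10^-19)(161)] = 1.06×10^-4 T.

B ≈ 0.106 mT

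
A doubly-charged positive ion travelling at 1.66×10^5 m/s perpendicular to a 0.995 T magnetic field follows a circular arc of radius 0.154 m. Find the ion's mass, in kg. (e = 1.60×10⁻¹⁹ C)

qvB = mv²/r ⇒ m = qBr/v.
m = (2×1.60×10^-19)(0.995)(0.154) / (1.66×10^5) = 2.95×10^-25 kg.

m ≈ 2.95×10^-25 kg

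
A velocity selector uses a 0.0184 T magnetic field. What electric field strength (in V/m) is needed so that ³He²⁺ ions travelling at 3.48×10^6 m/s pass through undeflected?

qE = qvB ⇒ E = vB = (3.48×10^6)(0.0184) = 6.40×10^4 V/m.

E ≈ 6.40×10^4 V/m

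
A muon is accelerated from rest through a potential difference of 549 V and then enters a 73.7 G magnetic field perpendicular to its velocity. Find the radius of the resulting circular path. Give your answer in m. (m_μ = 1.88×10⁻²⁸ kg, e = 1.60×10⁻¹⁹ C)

The kinetic energy gained is K = qV = (1×1.60×10^-19)(549) = 8.78×10^-17 J.
v = √(2K/m) = 9.67×10^5 m/s.
r = mv/(qB) = (1.88×10^-28)(9.67×10^5) / [(1×1.60×10^-19)(7.37×10^-3)] = 0.154 m.

r ≈ 0.154 m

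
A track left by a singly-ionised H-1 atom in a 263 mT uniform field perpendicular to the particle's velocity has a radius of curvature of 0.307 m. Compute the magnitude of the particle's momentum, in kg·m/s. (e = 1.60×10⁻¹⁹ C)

Since qvB = mv²/r, the momentum p = mv = qBr.
p = (1×1.60×10^-19)(0.263)(0.307) = 1.29×10^-20 kg·m/s.

p ≈ 1.29×10^-20 kg·m/s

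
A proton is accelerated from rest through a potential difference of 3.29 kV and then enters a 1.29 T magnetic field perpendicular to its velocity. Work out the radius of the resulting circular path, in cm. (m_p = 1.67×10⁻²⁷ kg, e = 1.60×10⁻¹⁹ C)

r ≈ 0.642 cm

The kinetic energy gained is K = qV = (1×1.60×10^-19)(3290) = 5.26×10^-16 J.
v = √(2K/m) = 7.94×10^5 m/s.
r = mv/(qB) = (1.67×10^-27)(7.94×10^5) / [(1×1.60×10^-19)(1.29)] = 6.42×10^-3 m.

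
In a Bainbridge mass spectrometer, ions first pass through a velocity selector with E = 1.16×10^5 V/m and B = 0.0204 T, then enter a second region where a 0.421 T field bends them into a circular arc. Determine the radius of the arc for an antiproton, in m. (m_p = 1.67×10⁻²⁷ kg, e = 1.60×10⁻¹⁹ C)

The selector passes v = E/B = 1.16×10^5/0.0204 = 5.69×10^6 m/s.
In the deflection region, r = mv/(qB₂) = (1.67×10^-27)(5.69×10^6) / [(1×1.60×10^-19)(0.421)] = 0.141 m.

r ≈ 0.141 m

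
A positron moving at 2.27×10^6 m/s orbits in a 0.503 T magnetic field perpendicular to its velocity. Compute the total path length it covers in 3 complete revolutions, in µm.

r = mv/(qB) = 2.57×10^-5 m, so one revolution covers 2πr = 1.61×10^-4 m.
In 3 revolutions: L = 3·2πr = 4.84×10^-4 m.

L ≈ 484 µm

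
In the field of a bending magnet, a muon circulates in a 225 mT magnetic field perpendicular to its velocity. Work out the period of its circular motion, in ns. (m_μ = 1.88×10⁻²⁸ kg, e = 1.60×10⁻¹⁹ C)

T ≈ 32.8 ns

The cyclotron period is independent of speed: T = 2πm/(qB).
T = 2π(1.88×10^-28) / [(1×1.60×10^-19)(0.225)] = 3.28×10^-8 s.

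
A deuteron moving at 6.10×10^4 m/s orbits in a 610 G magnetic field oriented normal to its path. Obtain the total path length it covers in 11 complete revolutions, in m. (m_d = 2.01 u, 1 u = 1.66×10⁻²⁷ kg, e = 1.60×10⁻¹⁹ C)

r = mv/(qB) = 0.0209 m, so one revolution covers 2πr = 0.131 m.
In 11 revolutions: L = 11·2πr = 1.44 m.

L ≈ 1.44 m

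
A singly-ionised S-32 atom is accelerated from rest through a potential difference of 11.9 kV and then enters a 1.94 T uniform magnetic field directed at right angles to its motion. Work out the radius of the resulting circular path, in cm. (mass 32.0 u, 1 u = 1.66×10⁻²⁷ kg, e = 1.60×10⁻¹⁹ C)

The kinetic energy gained is K = qV = (1×1.60×10^-19)(1.19×10^4) = 1.90×10^-15 J.
v = √(2K/m) = 2.68×10^5 m/s.
r = mv/(qB) = (5.31×10^-26)(2.68×10^5) / [(1×1.60×10^-19)(1.94)] = 0.0458 m.

r ≈ 4.58 cm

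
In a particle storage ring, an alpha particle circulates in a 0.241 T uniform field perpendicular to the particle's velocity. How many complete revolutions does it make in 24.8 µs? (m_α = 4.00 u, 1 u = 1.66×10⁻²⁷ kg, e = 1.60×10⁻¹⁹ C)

N = 45

T = 2πm/(qB) = 2π(6.64×10^-27) / [(2×1.60×10^-19)(0.241)] = 5.4098×10^-7 s.
N = t/T = 2.48×10^-5 / 5.4098×10^-7 ≈ 45.84, so 45 complete revolutions.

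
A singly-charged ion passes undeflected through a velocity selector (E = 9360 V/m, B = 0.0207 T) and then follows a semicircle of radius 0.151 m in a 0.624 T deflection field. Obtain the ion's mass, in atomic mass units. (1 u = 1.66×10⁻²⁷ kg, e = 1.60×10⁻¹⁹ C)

m ≈ 20.1 u

v = E/B₁ = 4.52×10^5 m/s.
From r = mv/(qB₂), m = qB₂r/v = (1×1.60×10^-19)(0.624)(0.151) / (4.52×10^5) = 3.33×10^-26 kg.
In atomic mass units: m = 3.33×10^-26 / 1.66×10^-27 = 20.1 u.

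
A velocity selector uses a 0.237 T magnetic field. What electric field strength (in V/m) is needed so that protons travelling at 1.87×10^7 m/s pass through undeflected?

E ≈ 4.43×10^6 V/m

qE = qvB ⇒ E = vB = (1.87×10^7)(0.237) = 4.43×10^6 V/m.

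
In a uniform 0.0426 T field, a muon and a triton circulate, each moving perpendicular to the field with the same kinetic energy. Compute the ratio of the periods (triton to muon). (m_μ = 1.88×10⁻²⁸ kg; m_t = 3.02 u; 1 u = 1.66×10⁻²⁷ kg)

ratio ≈ 26.7

T = 2πm/(qB) is independent of speed, so T₂/T₁ = (m₂/q₂)/(m₁/q₁).
T_{triton}/T_{muon} = (5.01×10^-27/1e) / (1.88×10^-28/1e) = 26.7.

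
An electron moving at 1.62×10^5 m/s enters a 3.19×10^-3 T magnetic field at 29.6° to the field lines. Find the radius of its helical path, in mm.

r ≈ 0.143 mm

Only the perpendicular component v⊥ = v sin29.6° = 8.00×10^4 m/s is bent by the field.
r = m v⊥ /(qB) = (9.11×10^-31)(8.00×10^4) / [(1×1.60×10^-19)(3.19×10^-3)] = 1.43×10^-4 m.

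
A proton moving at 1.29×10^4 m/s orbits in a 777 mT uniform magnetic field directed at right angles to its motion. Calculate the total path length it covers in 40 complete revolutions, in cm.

r = mv/(qB) = 1.73×10^-4 m, so one revolution covers 2πr = 1.09×10^-3 m.
In 40 revolutions: L = 40·2πr = 0.0436 m.

L ≈ 4.36 cm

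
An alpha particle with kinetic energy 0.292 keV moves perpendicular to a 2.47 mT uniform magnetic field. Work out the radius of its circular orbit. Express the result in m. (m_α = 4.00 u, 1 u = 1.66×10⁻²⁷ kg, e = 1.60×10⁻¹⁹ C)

Convert the energy: K = 0.292 keV = 4.67×10^-17 J.
v = √(2K/m) = √(2·4.67×10^-17/6.64×10^-27) = 1.19×10^5 m/s.
r = mv/(qB) = (6.64×10^-27)(1.19×10^5) / [(2×1.60×10^-19)(2.47×10^-3)] = 0.997 m.

r ≈ 0.997 m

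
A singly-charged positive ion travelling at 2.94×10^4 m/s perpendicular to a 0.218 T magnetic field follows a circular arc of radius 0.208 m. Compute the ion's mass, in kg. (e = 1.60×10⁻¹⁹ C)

m ≈ 2.47×10^-25 kg

qvB = mv²/r ⇒ m = qBr/v.
m = (1×1.60×10^-19)(0.218)(0.208) / (2.94×10^4) = 2.47×10^-25 kg.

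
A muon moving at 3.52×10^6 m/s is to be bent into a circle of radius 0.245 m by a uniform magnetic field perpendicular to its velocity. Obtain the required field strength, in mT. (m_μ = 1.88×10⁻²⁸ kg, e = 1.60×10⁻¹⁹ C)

B ≈ 16.9 mT

qvB = mv²/r gives B = mv/(qr).
B = (1.88×10^-28)(3.52×10^6) / [(1×1.60×10^-19)(0.245)] = 0.0169 T.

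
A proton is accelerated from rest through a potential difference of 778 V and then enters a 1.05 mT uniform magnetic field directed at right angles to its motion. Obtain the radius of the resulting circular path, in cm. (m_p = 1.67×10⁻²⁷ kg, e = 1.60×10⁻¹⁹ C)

The kinetic energy gained is K = qV = (1×1.60×10^-19)(778) = 1.24×10^-16 J.
v = √(2K/m) = 3.86×10^5 m/s.
r = mv/(qB) = (1.67×10^-27)(3.86×10^5) / [(1×1.60×10^-19)(1.05×10^-3)] = 3.84 m.

r ≈ 384 cm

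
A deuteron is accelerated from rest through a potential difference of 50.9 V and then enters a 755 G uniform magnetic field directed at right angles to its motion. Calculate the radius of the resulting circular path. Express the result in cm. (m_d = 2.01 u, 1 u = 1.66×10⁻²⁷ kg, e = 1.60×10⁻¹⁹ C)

The kinetic energy gained is K = qV = (1×1.60×10^-19)(50.9) = 8.14×10^-18 J.
v = √(2K/m) = 6.99×10^4 m/s.
r = mv/(qB) = (3.34×10^-27)(6.99×10^4) / [(1×1.60×10^-19)(0.0755)] = 0.0193 m.

r ≈ 1.93 cm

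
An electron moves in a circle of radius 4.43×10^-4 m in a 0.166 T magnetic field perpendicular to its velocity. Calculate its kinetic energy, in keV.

K ≈ 0.475 keV

v = qBr/m = (1×1.60×10^-19)(0.166)(4.43×10^-4) / (9.11×10^-31) = 1.29×10^7 m/s.
K = ½mv² = 0.5·(9.11×10^-31)·(1.29×10^7)² = 7.60×10^-17 J = 0.475 keV.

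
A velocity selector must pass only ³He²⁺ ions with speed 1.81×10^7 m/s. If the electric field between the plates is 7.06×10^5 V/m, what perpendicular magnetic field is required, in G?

qE = qvB ⇒ B = E/v = (7.06×10^5) / (1.81×10^7) = 0.0390 T.

B ≈ 390 G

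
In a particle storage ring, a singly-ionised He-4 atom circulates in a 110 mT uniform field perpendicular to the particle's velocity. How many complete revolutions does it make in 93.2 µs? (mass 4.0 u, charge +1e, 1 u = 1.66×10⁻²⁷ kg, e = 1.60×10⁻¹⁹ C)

N = 39

T = 2πm/(qB) = 2π(6.64×10^-27) / [(1×1.60×10^-19)(0.110)] = 2.3705×10^-6 s.
N = t/T = 9.32×10^-5 / 2.3705×10^-6 ≈ 39.32, so 39 complete revolutions.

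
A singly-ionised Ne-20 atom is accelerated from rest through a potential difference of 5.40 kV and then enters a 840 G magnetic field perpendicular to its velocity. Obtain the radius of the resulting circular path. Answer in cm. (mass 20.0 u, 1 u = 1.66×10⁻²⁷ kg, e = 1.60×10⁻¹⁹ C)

r ≈ 56.4 cm

The kinetic energy gained is K = qV = (1×1.60×10^-19)(5400) = 8.64×10^-16 J.
v = √(2K/m) = 2.28×10^5 m/s.
r = mv/(qB) = (3.32×10^-26)(2.28×10^5) / [(1×1.60×10^-19)(0.0840)] = 0.564 m.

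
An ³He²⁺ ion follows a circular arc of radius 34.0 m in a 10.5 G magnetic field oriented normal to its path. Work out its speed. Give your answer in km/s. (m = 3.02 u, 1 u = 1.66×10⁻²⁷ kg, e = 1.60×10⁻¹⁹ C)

v ≈ 2280 km/s

From qvB = mv²/r, v = qBr/m.
v = (2×1.60×10^-19)(1.05×10^-3)(34.0) / (5.01×10^-27) = 2.28×10^6 m/s.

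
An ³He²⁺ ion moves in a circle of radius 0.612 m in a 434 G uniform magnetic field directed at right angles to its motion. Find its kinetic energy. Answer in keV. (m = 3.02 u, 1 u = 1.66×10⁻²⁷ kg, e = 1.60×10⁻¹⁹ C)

K ≈ 45.0 keV

v = qBr/m = (2×1.60×10^-19)(0.0434)(0.612) / (5.01×10^-27) = 1.70×10^6 m/s.
K = ½mv² = 0.5·(5.01×10^-27)·(1.70×10^6)² = 7.21×10^-15 J = 45.0 keV.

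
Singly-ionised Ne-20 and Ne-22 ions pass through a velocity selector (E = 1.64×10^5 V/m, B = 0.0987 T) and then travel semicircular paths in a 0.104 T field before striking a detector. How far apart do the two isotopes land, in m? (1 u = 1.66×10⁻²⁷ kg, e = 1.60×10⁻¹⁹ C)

Δd ≈ 0.663 m

Both emerge at v = E/B₁ = 1.66×10^6 m/s.
r = mv/(qB₂), so r₁ = 3.315 m and r₂ = 3.647 m, giving Δr = 0.332 m.
After a semicircle each ion lands a diameter 2r from the entry slit, so the separation is 2Δr = 0.663 m.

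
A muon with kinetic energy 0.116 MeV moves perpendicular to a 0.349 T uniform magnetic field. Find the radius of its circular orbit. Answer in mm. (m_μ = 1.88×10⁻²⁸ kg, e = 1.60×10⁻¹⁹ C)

r ≈ 47.3 mm

Convert the energy: K = 0.116 MeV = 1.86×10^-14 J.
v = √(2K/m) = √(2·1.86×10^-14/1.88×10^-28) = 1.41×10^7 m/s.
r = mv/(qB) = (1.88×10^-28)(1.41×10^7) / [(1×1.60×10^-19)(0.349)] = 0.0473 m.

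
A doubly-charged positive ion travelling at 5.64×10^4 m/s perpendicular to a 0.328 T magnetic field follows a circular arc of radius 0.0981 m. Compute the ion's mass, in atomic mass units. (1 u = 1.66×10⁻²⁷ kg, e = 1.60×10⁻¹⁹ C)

m ≈ 110 u

qvB = mv²/r ⇒ m = qBr/v.
m = (2×1.60×10^-19)(0.328)(0.0981) / (5.64×10^4) = 1.83×10^-25 kg = 110 u.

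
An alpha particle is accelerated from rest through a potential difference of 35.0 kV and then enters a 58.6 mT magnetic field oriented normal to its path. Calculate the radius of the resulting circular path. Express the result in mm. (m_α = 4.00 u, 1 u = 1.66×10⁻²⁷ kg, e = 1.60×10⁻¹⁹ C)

The kinetic energy gained is K = qV = (2×1.60×10^-19)(3.50×10^4) = 1.12×10^-14 J.
v = √(2K/m) = 1.84×10^6 m/s.
r = mv/(qB) = (6.64×10^-27)(1.84×10^6) / [(2×1.60×10^-19)(0.0586)] = 0.650 m.

r ≈ 650 mm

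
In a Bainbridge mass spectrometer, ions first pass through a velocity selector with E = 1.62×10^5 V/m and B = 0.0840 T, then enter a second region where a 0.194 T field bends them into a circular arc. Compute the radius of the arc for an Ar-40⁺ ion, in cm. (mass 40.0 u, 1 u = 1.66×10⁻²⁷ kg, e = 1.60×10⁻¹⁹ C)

The selector passes v = E/B = 1.62×10^5/0.0840 = 1.93×10^6 m/s.
In the deflection region, r = mv/(qB₂) = (6.64×10^-26)(1.93×10^6) / [(1×1.60×10^-19)(0.194)] = 4.13 m.

r ≈ 413 cm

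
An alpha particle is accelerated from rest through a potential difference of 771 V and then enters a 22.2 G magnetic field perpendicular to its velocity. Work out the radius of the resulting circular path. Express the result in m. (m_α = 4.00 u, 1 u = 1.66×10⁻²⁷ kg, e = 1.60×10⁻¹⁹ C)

The kinetic energy gained is K = qV = (2×1.60×10^-19)(771) = 2.47×10^-16 J.
v = √(2K/m) = 2.73×10^5 m/s.
r = mv/(qB) = (6.64×10^-27)(2.73×10^5) / [(2×1.60×10^-19)(2.22×10^-3)] = 2.55 m.

r ≈ 2.55 m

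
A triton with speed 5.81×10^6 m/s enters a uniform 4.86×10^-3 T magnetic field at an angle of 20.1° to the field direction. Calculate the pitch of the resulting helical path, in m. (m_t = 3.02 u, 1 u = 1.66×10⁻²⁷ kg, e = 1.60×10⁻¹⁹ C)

pitch ≈ 221 m

The velocity component along B is v∥ = v cos20.1° = 5.46×10^6 m/s.
The cyclotron period T = 2πm/(qB) = 4.05×10^-5 s is set by m, q, B alone.
Pitch = v∥·T = (5.46×10^6)(4.05×10^-5) = 221 m.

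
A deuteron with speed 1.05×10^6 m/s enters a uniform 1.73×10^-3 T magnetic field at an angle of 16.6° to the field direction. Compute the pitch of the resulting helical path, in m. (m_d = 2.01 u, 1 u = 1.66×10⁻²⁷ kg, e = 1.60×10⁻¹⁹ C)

pitch ≈ 76.2 m

The velocity component along B is v∥ = v cos16.6° = 1.01×10^6 m/s.
The cyclotron period T = 2πm/(qB) = 7.57×10^-5 s is set by m, q, B alone.
Pitch = v∥·T = (1.01×10^6)(7.57×10^-5) = 76.2 m.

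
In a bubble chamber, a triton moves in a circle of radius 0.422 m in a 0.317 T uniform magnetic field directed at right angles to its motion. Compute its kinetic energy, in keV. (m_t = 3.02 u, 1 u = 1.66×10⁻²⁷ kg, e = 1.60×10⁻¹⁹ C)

v = qBr/m = (1×1.60×10^-19)(0.317)(0.422) / (5.01×10^-27) = 4.27×10^6 m/s.
K = ½mv² = 0.5·(5.01×10^-27)·(4.27×10^6)² = 4.57×10^-14 J = 286 keV.

K ≈ 286 keV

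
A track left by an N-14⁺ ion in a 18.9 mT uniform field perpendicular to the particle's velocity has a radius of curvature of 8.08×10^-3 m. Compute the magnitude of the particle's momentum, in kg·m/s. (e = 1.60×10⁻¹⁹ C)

p ≈ 2.44×10^-23 kg·m/s

Since qvB = mv²/r, the momentum p = mv = qBr.
p = (1×1.60×10^-19)(0.0189)(8.08×10^-3) = 2.44×10^-23 kg·m/s.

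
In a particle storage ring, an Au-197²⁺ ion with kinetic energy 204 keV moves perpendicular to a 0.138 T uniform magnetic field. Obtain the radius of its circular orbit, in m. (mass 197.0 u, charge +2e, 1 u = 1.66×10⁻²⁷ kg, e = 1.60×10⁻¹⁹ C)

r ≈ 3.31 m

Convert the energy: K = 204 keV = 3.26×10^-14 J.
v = √(2K/m) = √(2·3.26×10^-14/3.27×10^-25) = 4.47×10^5 m/s.
r = mv/(qB) = (3.27×10^-25)(4.47×10^5) / [(2×1.60×10^-19)(0.138)] = 3.31 m.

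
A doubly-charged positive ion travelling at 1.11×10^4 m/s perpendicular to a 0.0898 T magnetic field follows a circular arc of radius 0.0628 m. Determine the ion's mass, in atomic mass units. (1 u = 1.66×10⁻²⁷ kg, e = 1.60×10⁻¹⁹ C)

m ≈ 97.9 u

qvB = mv²/r ⇒ m = qBr/v.
m = (2×1.60×10^-19)(0.0898)(0.0628) / (1.11×10^4) = 1.63×10^-25 kg = 97.9 u.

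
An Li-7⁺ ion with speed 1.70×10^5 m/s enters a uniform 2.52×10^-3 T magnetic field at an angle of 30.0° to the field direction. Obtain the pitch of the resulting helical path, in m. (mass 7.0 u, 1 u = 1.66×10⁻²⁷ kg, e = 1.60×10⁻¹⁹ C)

pitch ≈ 26.7 m

The velocity component along B is v∥ = v cos30.0° = 1.47×10^5 m/s.
The cyclotron period T = 2πm/(qB) = 1.81×10^-4 s is set by m, q, B alone.
Pitch = v∥·T = (1.47×10^5)(1.81×10^-4) = 26.7 m.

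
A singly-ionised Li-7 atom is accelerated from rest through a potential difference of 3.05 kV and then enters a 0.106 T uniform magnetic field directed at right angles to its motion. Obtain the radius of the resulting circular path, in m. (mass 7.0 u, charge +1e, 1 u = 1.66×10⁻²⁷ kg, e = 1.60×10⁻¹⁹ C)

The kinetic energy gained is K = qV = (1×1.60×10^-19)(3050) = 4.88×10^-16 J.
v = √(2K/m) = 2.90×10^5 m/s.
r = mv/(qB) = (1.16×10^-26)(2.90×10^5) / [(1×1.60×10^-19)(0.106)] = 0.199 m.

r ≈ 0.199 m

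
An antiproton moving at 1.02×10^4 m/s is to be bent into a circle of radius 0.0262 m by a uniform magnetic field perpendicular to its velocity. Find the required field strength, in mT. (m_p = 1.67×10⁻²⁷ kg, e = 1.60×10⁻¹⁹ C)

qvB = mv²/r gives B = mv/(qr).
B = (1.67×10^-27)(1.02×10^4) / [(1×1.60×10^-19)(0.0262)] = 4.06×10^-3 T.

B ≈ 4.06 mT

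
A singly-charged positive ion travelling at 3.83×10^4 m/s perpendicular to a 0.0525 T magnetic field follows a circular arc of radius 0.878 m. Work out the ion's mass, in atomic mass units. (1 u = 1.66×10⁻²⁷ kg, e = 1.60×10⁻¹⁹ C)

m ≈ 116 u

qvB = mv²/r ⇒ m = qBr/v.
m = (1×1.60×10^-19)(0.0525)(0.878) / (3.83×10^4) = 1.93×10^-25 kg = 116 u.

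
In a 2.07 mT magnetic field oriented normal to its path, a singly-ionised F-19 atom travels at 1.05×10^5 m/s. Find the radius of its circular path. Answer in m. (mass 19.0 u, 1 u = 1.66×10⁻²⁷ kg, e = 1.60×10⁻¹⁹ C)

The magnetic force provides the centripetal force: qvB = mv²/r, so r = mv/(qB).
r = (3.15×10^-26 kg)(1.05×10^5 m/s) / [(1×1.60×10^-19 C)(2.07×10^-3 T)] = 10.00 m.

r ≈ 10.00 m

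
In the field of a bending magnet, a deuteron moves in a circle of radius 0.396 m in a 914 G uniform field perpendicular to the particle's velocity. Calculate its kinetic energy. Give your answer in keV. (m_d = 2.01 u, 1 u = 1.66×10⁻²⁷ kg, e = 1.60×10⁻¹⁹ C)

K ≈ 31.4 keV

v = qBr/m = (1×1.60×10^-19)(0.0914)(0.396) / (3.34×10^-27) = 1.74×10^6 m/s.
K = ½mv² = 0.5·(3.34×10^-27)·(1.74×10^6)² = 5.03×10^-15 J = 31.4 keV.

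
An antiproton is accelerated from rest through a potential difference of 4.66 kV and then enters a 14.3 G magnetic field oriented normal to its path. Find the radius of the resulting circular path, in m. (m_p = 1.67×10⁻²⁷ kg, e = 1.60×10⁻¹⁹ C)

The kinetic energy gained is K = qV = (1×1.60×10^-19)(4660) = 7.46×10^-16 J.
v = √(2K/m) = 9.45×10^5 m/s.
r = mv/(qB) = (1.67×10^-27)(9.45×10^5) / [(1×1.60×10^-19)(1.43×10^-3)] = 6.90 m.

r ≈ 6.90 m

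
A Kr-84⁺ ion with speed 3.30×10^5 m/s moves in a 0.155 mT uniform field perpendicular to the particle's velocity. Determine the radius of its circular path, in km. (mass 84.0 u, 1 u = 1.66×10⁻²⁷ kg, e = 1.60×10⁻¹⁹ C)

r ≈ 1.86 km

The magnetic force provides the centripetal force: qvB = mv²/r, so r = mv/(qB).
r = (1.39×10^-25 kg)(3.30×10^5 m/s) / [(1×1.60×10^-19 C)(1.55×10^-4 T)] = 1860 m.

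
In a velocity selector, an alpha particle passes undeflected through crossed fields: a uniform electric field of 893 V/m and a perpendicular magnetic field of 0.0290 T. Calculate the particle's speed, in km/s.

v ≈ 30.8 km/s

For zero net force, qE = qvB, so v = E/B.
v = (893) / (0.0290) = 3.08×10^4 m/s.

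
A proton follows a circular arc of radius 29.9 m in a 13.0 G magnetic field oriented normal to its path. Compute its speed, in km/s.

From qvB = mv²/r, v = qBr/m.
v = (1×1.60×10^-19)(1.30×10^-3)(29.9) / (1.67×10^-27) = 3.72×10^6 m/s.

v ≈ 3720 km/s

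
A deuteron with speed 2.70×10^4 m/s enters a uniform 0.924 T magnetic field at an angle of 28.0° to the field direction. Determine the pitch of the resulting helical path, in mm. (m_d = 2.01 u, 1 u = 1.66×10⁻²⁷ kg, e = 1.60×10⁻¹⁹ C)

The velocity component along B is v∥ = v cos28.0° = 2.38×10^4 m/s.
The cyclotron period T = 2πm/(qB) = 1.42×10^-7 s is set by m, q, B alone.
Pitch = v∥·T = (2.38×10^4)(1.42×10^-7) = 3.38×10^-3 m.

pitch ≈ 3.38 mm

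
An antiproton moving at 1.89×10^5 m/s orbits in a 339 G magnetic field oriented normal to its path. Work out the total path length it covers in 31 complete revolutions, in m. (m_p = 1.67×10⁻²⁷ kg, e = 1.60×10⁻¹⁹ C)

L ≈ 11.3 m

r = mv/(qB) = 0.0582 m, so one revolution covers 2πr = 0.366 m.
In 31 revolutions: L = 31·2πr = 11.3 m.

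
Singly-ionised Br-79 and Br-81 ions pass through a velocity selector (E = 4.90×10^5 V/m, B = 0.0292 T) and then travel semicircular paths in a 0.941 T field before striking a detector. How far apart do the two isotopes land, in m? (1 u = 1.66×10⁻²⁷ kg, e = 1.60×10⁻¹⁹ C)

Δd ≈ 0.740 m

Both emerge at v = E/B₁ = 1.68×10^7 m/s.
r = mv/(qB₂), so r₁ = 14.616 m and r₂ = 14.986 m, giving Δr = 0.370 m.
After a semicircle each ion lands a diameter 2r from the entry slit, so the separation is 2Δr = 0.740 m.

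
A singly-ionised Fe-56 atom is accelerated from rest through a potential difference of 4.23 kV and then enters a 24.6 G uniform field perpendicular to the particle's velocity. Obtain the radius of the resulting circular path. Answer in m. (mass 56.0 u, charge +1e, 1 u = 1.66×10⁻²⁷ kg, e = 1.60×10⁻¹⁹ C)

r ≈ 28.5 m

The kinetic energy gained is K = qV = (1×1.60×10^-19)(4230) = 6.77×10^-16 J.
v = √(2K/m) = 1.21×10^5 m/s.
r = mv/(qB) = (9.30×10^-26)(1.21×10^5) / [(1×1.60×10^-19)(2.46×10^-3)] = 28.5 m.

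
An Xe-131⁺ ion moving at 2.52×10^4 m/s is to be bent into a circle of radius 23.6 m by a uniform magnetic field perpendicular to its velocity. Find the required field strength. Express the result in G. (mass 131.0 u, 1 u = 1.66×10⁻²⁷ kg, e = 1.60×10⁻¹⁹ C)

qvB = mv²/r gives B = mv/(qr).
B = (2.17×10^-25)(2.52×10^4) / [(1×1.60×10^-19)(23.6)] = 1.45×10^-3 T.

B ≈ 14.5 G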